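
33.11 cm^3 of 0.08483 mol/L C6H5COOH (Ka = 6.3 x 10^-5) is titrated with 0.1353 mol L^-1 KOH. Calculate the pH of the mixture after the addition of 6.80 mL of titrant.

Initial n(C6H5COOH) = 0.08483 x 0.03311 = 0.002809 mol.
n(KOH) added = 0.1353 x 0.006800 = 0.0009200 mol, converting that many moles of C6H5COOH to C6H5COO-.
Remaining n(C6H5COOH) = 0.001889 mol; n(C6H5COO-) = 0.0009200 mol.
By Henderson-Hasselbalch, pH = pKa + log([A^-]/[HA]) = 4.20 + log(0.0009200/0.001889) = 4.20 + (-0.31) = 3.89.

3.89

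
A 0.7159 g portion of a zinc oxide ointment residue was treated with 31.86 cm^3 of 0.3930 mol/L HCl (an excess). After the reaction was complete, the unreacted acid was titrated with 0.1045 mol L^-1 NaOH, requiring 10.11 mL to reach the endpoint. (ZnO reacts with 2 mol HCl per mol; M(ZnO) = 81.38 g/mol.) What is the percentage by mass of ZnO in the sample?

65.2%

Total n(HCl) added = 0.3930 x 0.03186 = 0.01252 mol.
n(NaOH) used = 0.1045 x 0.01011 = 0.001056 mol, which equals the excess n(HCl).
So n(HCl) consumed by the sample = 0.01252 - 0.001056 = 0.01146 mol.
n(ZnO) = 0.01146 / 2 = 0.005732 mol.
mass ZnO = 0.005732 x 81.38 = 0.4665 g, so %ZnO = 0.4665/0.7159 x 100 = 65.2%.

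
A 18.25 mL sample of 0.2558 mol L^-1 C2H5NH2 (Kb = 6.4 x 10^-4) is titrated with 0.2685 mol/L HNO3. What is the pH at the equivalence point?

5.84

n(C2H5NH2) = 0.2558 x 0.01825 = 0.004668 mol; V(HNO3) at equivalence = 0.004668/0.2685 = 0.01739 L.
At equivalence the base is fully converted to C2H5NH3+; total volume = 0.03564 L, so [C2H5NH3+] = 0.004668/0.03564 = 0.1310 M.
Ka(C2H5NH3+) = Kw/Kb = 1.0e-14 / 6.4 x 10^-4 = 1.56e-11.
[H^+] = sqrt(Ka x [C2H5NH3+]) = sqrt(1.56e-11 x 0.1310) = 1.43e-6 M.
pH = -log(1.43e-6) = 5.84.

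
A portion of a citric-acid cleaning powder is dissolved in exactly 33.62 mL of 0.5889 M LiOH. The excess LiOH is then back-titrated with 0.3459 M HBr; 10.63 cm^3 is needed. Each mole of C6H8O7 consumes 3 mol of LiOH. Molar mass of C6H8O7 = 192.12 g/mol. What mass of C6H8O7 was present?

1.03 g

Total n(LiOH) added = 0.5889 x 0.03362 = 0.01980 mol.
n(HBr) used = 0.3459 x 0.01063 = 0.003677 mol, which equals the excess n(LiOH).
So n(LiOH) consumed by the sample = 0.01980 - 0.003677 = 0.01612 mol.
n(C6H8O7) = 0.01612 / 3 = 0.005374 mol.
mass = 0.005374 mol x 192.12 g/mol = 1.03 g.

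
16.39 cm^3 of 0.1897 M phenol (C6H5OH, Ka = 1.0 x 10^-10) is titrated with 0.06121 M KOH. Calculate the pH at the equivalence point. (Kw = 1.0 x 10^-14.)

n(C6H5OH) = 0.1897 x 0.01639 = 0.003109 mol; V(KOH) at equivalence = 0.003109/0.06121 = 0.05080 L.
At equivalence all the acid is converted to C6H5O-; total volume = 0.01639 + 0.05080 = 0.06719 L, so [C6H5O-] = 0.003109/0.06719 = 0.04628 M.
Kb = Kw/Ka = 1.0e-14 / 1.0 x 10^-10 = 0.000100.
[OH^-] = sqrt(Kb x [C6H5O-]) = sqrt(0.000100 x 0.04628) = 0.00215 M.
pOH = 2.67, so pH = 14.00 - 2.67 = 11.33.

11.33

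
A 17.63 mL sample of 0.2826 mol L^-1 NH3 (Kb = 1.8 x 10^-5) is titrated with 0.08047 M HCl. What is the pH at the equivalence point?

5.23

n(NH3) = 0.2826 x 0.01763 = 0.004982 mol; V(HCl) at equivalence = 0.004982/0.08047 = 0.06191 L.
At equivalence the base is fully converted to NH4+; total volume = 0.07954 L, so [NH4+] = 0.004982/0.07954 = 0.06263 M.
Ka(NH4+) = Kw/Kb = 1.0e-14 / 1.8 x 10^-5 = 5.56e-10.
[H^+] = sqrt(Ka x [NH4+]) = sqrt(5.56e-10 x 0.06263) = 5.90e-6 M.
pH = -log(5.90e-6) = 5.23.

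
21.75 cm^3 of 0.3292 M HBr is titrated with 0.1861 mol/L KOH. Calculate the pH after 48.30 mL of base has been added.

n(acid) = 0.3292 x 0.02175 = 0.007160 mol; n(KOH) added = 0.1861 x 0.04830 = 0.008989 mol.
Base is in excess by 0.008989 - 0.007160 = 0.001829 mol in a total volume of 0.07005 L.
[OH^-] = 0.001829/0.07005 = 0.02610 M, so pOH = 1.58 and pH = 14.00 - 1.58 = 12.42.

12.42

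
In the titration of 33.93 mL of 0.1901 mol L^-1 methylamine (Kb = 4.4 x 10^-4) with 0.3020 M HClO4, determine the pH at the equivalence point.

5.79

n(CH3NH2) = 0.1901 x 0.03393 = 0.006450 mol; V(HClO4) at equivalence = 0.006450/0.3020 = 0.02136 L.
At equivalence the base is fully converted to CH3NH3+; total volume = 0.05529 L, so [CH3NH3+] = 0.006450/0.05529 = 0.1167 M.
Ka(CH3NH3+) = Kw/Kb = 1.0e-14 / 4.4 x 10^-4 = 2.27e-11.
[H^+] = sqrt(Ka x [CH3NH3+]) = sqrt(2.27e-11 x 0.1167) = 1.63e-6 M.
pH = -log(1.63e-6) = 5.79.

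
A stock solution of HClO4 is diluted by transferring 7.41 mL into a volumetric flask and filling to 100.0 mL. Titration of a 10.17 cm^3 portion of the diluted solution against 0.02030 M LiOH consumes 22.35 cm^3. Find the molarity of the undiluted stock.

0.602 M

n(LiOH) = 0.02030 x 0.02235 = 0.0004537 mol.
n(HClO4) in the aliquot = 0.0004537 mol.
[diluted HClO4] = 0.0004537 / 0.01017 = 0.04461 M.
Dilution factor = 100.0/7.410 = 13.50, so [stock] = 0.04461 x 13.50 = 0.602 M.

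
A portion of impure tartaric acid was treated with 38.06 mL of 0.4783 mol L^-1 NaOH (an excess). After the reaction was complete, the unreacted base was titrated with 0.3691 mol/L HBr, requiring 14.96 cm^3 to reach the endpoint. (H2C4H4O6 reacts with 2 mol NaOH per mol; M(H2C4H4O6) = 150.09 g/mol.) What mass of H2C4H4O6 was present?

0.952 g

Total n(NaOH) added = 0.4783 x 0.03806 = 0.01820 mol.
n(HBr) used = 0.3691 x 0.01496 = 0.005522 mol, which equals the excess n(NaOH).
So n(NaOH) consumed by the sample = 0.01820 - 0.005522 = 0.01268 mol.
n(H2C4H4O6) = 0.01268 / 2 = 0.006341 mol.
mass = 0.006341 mol x 150.09 g/mol = 0.952 g.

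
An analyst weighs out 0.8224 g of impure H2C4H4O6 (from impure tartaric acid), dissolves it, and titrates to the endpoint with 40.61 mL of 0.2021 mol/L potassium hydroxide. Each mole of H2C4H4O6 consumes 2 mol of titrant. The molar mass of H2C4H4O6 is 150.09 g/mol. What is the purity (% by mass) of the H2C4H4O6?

n(KOH) = 0.2021 x 0.04061 = 0.008207 mol.
n(H2C4H4O6) = 0.008207 / 2 = 0.004104 mol.
mass of H2C4H4O6 = 0.004104 x 150.09 = 0.6159 g.
% purity = 0.6159 / 0.8224 x 100 = 74.9%.

74.9%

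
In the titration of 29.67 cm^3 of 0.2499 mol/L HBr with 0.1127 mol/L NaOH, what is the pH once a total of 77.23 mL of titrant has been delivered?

12.08

n(acid) = 0.2499 x 0.02967 = 0.007415 mol; n(NaOH) added = 0.1127 x 0.07723 = 0.008704 mol.
Base is in excess by 0.008704 - 0.007415 = 0.001289 mol in a total volume of 0.1069 L.
[OH^-] = 0.001289/0.1069 = 0.01206 M, so pOH = 1.92 and pH = 14.00 - 1.92 = 12.08.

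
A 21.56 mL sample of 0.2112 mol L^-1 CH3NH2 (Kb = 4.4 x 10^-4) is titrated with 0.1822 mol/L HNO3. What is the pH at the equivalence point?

n(CH3NH2) = 0.2112 x 0.02156 = 0.004553 mol; V(HNO3) at equivalence = 0.004553/0.1822 = 0.02499 L.
At equivalence the base is fully converted to CH3NH3+; total volume = 0.04655 L, so [CH3NH3+] = 0.004553/0.04655 = 0.09782 M.
Ka(CH3NH3+) = Kw/Kb = 1.0e-14 / 4.4 x 10^-4 = 2.27e-11.
[H^+] = sqrt(Ka x [CH3NH3+]) = sqrt(2.27e-11 x 0.09782) = 1.49e-6 M.
pH = -log(1.49e-6) = 5.83.

5.83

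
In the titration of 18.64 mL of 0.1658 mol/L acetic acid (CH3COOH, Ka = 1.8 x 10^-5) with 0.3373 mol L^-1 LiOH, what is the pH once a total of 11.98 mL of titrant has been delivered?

n(acid) = 0.1658 x 0.01864 = 0.003091 mol; n(LiOH) added = 0.3373 x 0.01198 = 0.004041 mol.
Base is in excess by 0.004041 - 0.003091 = 0.0009503 mol in a total volume of 0.03062 L.
[OH^-] = 0.0009503/0.03062 = 0.03104 M, so pOH = 1.51 and pH = 14.00 - 1.51 = 12.49.

12.49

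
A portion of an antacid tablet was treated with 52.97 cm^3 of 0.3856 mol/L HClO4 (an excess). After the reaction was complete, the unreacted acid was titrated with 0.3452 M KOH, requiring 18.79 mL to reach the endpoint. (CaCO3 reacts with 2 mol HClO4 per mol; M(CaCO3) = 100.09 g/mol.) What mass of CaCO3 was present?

0.698 g

Total n(HClO4) added = 0.3856 x 0.05297 = 0.02043 mol.
n(KOH) used = 0.3452 x 0.01879 = 0.006486 mol, which equals the excess n(HClO4).
So n(HClO4) consumed by the sample = 0.02043 - 0.006486 = 0.01394 mol.
n(CaCO3) = 0.01394 / 2 = 0.006969 mol.
mass = 0.006969 mol x 100.09 g/mol = 0.698 g.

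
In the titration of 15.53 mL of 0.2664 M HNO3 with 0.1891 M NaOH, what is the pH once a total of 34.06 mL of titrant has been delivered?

n(acid) = 0.2664 x 0.01553 = 0.004137 mol; n(NaOH) added = 0.1891 x 0.03406 = 0.006441 mol.
Base is in excess by 0.006441 - 0.004137 = 0.002304 mol in a total volume of 0.04959 L.
[OH^-] = 0.002304/0.04959 = 0.04645 M, so pOH = 1.33 and pH = 14.00 - 1.33 = 12.67.

12.67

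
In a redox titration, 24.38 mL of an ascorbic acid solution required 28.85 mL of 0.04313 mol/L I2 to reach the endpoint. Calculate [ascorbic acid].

n(I2) = 0.04313 x 0.02885 = 0.001244 mol.
From the balanced equation, 1 mol I2 reacts with 1 mol ascorbic acid, so n(ascorbic acid) = 0.001244 x 1/1 = 0.001244 mol.
[ascorbic acid] = 0.001244 / 0.02438 L = 0.0510 M.

0.0510 M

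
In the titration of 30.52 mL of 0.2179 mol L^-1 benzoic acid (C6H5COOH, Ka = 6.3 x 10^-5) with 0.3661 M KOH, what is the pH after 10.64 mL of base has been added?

Initial n(C6H5COOH) = 0.2179 x 0.03052 = 0.006650 mol.
n(KOH) added = 0.3661 x 0.01064 = 0.003895 mol, converting that many moles of C6H5COOH to C6H5COO-.
Remaining n(C6H5COOH) = 0.002755 mol; n(C6H5COO-) = 0.003895 mol.
By Henderson-Hasselbalch, pH = pKa + log([A^-]/[HA]) = 4.20 + log(0.003895/0.002755) = 4.20 + (+0.15) = 4.35.

4.35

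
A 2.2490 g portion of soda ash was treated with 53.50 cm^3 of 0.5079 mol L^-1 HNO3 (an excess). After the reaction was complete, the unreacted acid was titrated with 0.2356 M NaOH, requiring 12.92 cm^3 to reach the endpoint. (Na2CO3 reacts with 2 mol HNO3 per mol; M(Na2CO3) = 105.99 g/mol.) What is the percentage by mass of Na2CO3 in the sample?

Total n(HNO3) added = 0.5079 x 0.05350 = 0.02717 mol.
n(NaOH) used = 0.2356 x 0.01292 = 0.003044 mol, which equals the excess n(HNO3).
So n(HNO3) consumed by the sample = 0.02717 - 0.003044 = 0.02413 mol.
n(Na2CO3) = 0.02413 / 2 = 0.01206 mol.
mass Na2CO3 = 0.01206 x 105.99 = 1.279 g, so %Na2CO3 = 1.279/2.2490 x 100 = 56.9%.

56.9%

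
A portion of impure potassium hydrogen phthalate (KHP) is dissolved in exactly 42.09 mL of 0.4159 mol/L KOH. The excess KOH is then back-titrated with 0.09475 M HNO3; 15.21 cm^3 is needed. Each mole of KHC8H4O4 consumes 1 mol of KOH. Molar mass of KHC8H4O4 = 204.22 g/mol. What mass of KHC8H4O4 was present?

3.28 g

Total n(KOH) added = 0.4159 x 0.04209 = 0.01751 mol.
n(HNO3) used = 0.09475 x 0.01521 = 0.001441 mol, which equals the excess n(KOH).
So n(KOH) consumed by the sample = 0.01751 - 0.001441 = 0.01606 mol.
n(KHC8H4O4) = 0.01606 / 1 = 0.01606 mol.
mass = 0.01606 mol x 204.22 g/mol = 3.28 g.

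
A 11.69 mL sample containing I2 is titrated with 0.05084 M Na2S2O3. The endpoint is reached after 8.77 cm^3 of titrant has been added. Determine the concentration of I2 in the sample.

n(Na2S2O3) = 0.05084 x 0.008770 = 0.0004459 mol.
From the balanced equation, 2 mol Na2S2O3 reacts with 1 mol I2, so n(I2) = 0.0004459 x 1/2 = 0.0002229 mol.
[I2] = 0.0002229 / 0.01169 L = 0.0191 M.

0.0191 M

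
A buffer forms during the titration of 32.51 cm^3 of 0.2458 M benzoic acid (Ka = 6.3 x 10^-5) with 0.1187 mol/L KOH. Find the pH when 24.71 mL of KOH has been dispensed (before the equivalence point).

3.96

Initial n(C6H5COOH) = 0.2458 x 0.03251 = 0.007991 mol.
n(KOH) added = 0.1187 x 0.02471 = 0.002933 mol, converting that many moles of C6H5COOH to C6H5COO-.
Remaining n(C6H5COOH) = 0.005058 mol; n(C6H5COO-) = 0.002933 mol.
By Henderson-Hasselbalch, pH = pKa + log([A^-]/[HA]) = 4.20 + log(0.002933/0.005058) = 4.20 + (-0.24) = 3.96.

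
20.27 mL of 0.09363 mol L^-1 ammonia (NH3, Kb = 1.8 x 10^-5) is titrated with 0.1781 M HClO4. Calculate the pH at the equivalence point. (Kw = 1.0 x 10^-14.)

n(NH3) = 0.09363 x 0.02027 = 0.001898 mol; V(HClO4) at equivalence = 0.001898/0.1781 = 0.01066 L.
At equivalence the base is fully converted to NH4+; total volume = 0.03093 L, so [NH4+] = 0.001898/0.03093 = 0.06137 M.
Ka(NH4+) = Kw/Kb = 1.0e-14 / 1.8 x 10^-5 = 5.56e-10.
[H^+] = sqrt(Ka x [NH4+]) = sqrt(5.56e-10 x 0.06137) = 5.84e-6 M.
pH = -log(5.84e-6) = 5.23.

5.23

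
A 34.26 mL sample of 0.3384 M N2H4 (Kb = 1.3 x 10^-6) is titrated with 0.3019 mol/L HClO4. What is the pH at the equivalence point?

4.46

n(N2H4) = 0.3384 x 0.03426 = 0.01159 mol; V(HClO4) at equivalence = 0.01159/0.3019 = 0.03840 L.
At equivalence the base is fully converted to N2H5+; total volume = 0.07266 L, so [N2H5+] = 0.01159/0.07266 = 0.1596 M.
Ka(N2H5+) = Kw/Kb = 1.0e-14 / 1.3 x 10^-6 = 7.69e-9.
[H^+] = sqrt(Ka x [N2H5+]) = sqrt(7.69e-9 x 0.1596) = 3.50e-5 M.
pH = -log(3.50e-5) = 4.46.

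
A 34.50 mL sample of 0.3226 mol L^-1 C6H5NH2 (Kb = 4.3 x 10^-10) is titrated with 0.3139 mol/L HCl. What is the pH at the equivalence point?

2.72

n(C6H5NH2) = 0.3226 x 0.03450 = 0.01113 mol; V(HCl) at equivalence = 0.01113/0.3139 = 0.03546 L.
At equivalence the base is fully converted to C6H5NH3+; total volume = 0.06996 L, so [C6H5NH3+] = 0.01113/0.06996 = 0.1591 M.
Ka(C6H5NH3+) = Kw/Kb = 1.0e-14 / 4.3 x 10^-10 = 2.33e-5.
[H^+] = sqrt(Ka x [C6H5NH3+]) = sqrt(2.33e-5 x 0.1591) = 0.00192 M.
pH = -log(0.00192) = 2.72.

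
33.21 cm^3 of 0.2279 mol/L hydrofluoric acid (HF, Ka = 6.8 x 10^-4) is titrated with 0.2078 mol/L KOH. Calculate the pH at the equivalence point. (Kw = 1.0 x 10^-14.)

n(HF) = 0.2279 x 0.03321 = 0.007569 mol; V(KOH) at equivalence = 0.007569/0.2078 = 0.03642 L.
At equivalence all the acid is converted to F-; total volume = 0.03321 + 0.03642 = 0.06963 L, so [F-] = 0.007569/0.06963 = 0.1087 M.
Kb = Kw/Ka = 1.0e-14 / 6.8 x 10^-4 = 1.47e-11.
[OH^-] = sqrt(Kb x [F-]) = sqrt(1.47e-11 x 0.1087) = 1.26e-6 M.
pOH = 5.90, so pH = 14.00 - 5.90 = 8.10.

8.10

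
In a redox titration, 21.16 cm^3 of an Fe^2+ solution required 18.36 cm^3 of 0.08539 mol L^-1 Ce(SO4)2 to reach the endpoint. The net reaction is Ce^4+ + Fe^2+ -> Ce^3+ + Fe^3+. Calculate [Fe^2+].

0.0741 M

n(Ce(SO4)2) = 0.08539 x 0.01836 = 0.001568 mol.
From the balanced equation, 1 mol Ce(SO4)2 reacts with 1 mol Fe^2+, so n(Fe^2+) = 0.001568 x 1/1 = 0.001568 mol.
[Fe^2+] = 0.001568 / 0.02116 L = 0.0741 M.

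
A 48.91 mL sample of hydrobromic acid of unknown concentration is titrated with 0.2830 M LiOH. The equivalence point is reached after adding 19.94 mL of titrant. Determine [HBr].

0.115 M

n(LiOH) delivered = 0.2830 x 0.01994 = 0.005643 mol.
For a 1:1 reaction, n(HBr) = 0.005643 mol.
[HBr] = 0.005643 mol / 0.04891 L = 0.115 M.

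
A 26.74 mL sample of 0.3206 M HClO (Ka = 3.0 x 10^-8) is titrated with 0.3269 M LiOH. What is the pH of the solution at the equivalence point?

10.37

n(HClO) = 0.3206 x 0.02674 = 0.008573 mol; V(LiOH) at equivalence = 0.008573/0.3269 = 0.02622 L.
At equivalence all the acid is converted to ClO-; total volume = 0.02674 + 0.02622 = 0.05296 L, so [ClO-] = 0.008573/0.05296 = 0.1619 M.
Kb = Kw/Ka = 1.0e-14 / 3.0 x 10^-8 = 3.33e-7.
[OH^-] = sqrt(Kb x [ClO-]) = sqrt(3.33e-7 x 0.1619) = 0.000232 M.
pOH = 3.63, so pH = 14.00 - 3.63 = 10.37.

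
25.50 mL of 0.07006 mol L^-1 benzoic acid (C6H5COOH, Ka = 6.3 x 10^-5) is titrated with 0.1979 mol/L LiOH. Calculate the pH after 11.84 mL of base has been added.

12.17

n(acid) = 0.07006 x 0.02550 = 0.001787 mol; n(LiOH) added = 0.1979 x 0.01184 = 0.002343 mol.
Base is in excess by 0.002343 - 0.001787 = 0.0005566 mol in a total volume of 0.03734 L.
[OH^-] = 0.0005566/0.03734 = 0.01491 M, so pOH = 1.83 and pH = 14.00 - 1.83 = 12.17.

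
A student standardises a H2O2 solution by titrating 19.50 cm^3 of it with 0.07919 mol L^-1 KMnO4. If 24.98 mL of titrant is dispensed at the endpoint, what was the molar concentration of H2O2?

0.254 M

n(KMnO4) = 0.07919 x 0.02498 = 0.001978 mol.
From the balanced equation, 2 mol KMnO4 reacts with 5 mol H2O2, so n(H2O2) = 0.001978 x 5/2 = 0.004945 mol.
[H2O2] = 0.004945 / 0.01950 L = 0.254 M.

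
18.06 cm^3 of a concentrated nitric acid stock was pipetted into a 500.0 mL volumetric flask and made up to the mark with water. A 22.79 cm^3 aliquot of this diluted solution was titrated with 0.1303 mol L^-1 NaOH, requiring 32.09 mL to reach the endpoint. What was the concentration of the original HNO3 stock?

5.08 M

n(NaOH) = 0.1303 x 0.03209 = 0.004181 mol.
n(HNO3) in the aliquot = 0.004181 mol.
[diluted HNO3] = 0.004181 / 0.02279 = 0.1835 M.
Dilution factor = 500.0/18.06 = 27.69, so [stock] = 0.1835 x 27.69 = 5.08 M.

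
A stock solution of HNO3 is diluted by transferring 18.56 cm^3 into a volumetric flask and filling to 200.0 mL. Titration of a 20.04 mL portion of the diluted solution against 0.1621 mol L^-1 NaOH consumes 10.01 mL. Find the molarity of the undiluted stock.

0.873 M

n(NaOH) = 0.1621 x 0.01001 = 0.001623 mol.
n(HNO3) in the aliquot = 0.001623 mol.
[diluted HNO3] = 0.001623 / 0.02004 = 0.08097 M.
Dilution factor = 200.0/18.56 = 10.78, so [stock] = 0.08097 x 10.78 = 0.873 M.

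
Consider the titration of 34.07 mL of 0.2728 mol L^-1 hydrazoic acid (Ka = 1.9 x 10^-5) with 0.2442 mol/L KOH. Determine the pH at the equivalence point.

n(HN3) = 0.2728 x 0.03407 = 0.009294 mol; V(KOH) at equivalence = 0.009294/0.2442 = 0.03806 L.
At equivalence all the acid is converted to N3-; total volume = 0.03407 + 0.03806 = 0.07213 L, so [N3-] = 0.009294/0.07213 = 0.1289 M.
Kb = Kw/Ka = 1.0e-14 / 1.9 x 10^-5 = 5.26e-10.
[OH^-] = sqrt(Kb x [N3-]) = sqrt(5.26e-10 x 0.1289) = 8.24e-6 M.
pOH = 5.08, so pH = 14.00 - 5.08 = 8.92.

8.92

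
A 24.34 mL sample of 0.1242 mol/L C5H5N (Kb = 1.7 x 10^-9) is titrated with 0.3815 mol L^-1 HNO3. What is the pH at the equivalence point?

3.13

n(C5H5N) = 0.1242 x 0.02434 = 0.003023 mol; V(HNO3) at equivalence = 0.003023/0.3815 = 0.007924 L.
At equivalence the base is fully converted to C5H5NH+; total volume = 0.03226 L, so [C5H5NH+] = 0.003023/0.03226 = 0.09370 M.
Ka(C5H5NH+) = Kw/Kb = 1.0e-14 / 1.7 x 10^-9 = 5.88e-6.
[H^+] = sqrt(Ka x [C5H5NH+]) = sqrt(5.88e-6 x 0.09370) = 0.000742 M.
pH = -log(0.000742) = 3.13.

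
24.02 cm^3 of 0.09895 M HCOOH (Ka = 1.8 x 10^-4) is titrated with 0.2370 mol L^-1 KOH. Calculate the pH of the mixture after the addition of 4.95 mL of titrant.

3.73

Initial n(HCOOH) = 0.09895 x 0.02402 = 0.002377 mol.
n(KOH) added = 0.2370 x 0.004950 = 0.001173 mol, converting that many moles of HCOOH to HCOO-.
Remaining n(HCOOH) = 0.001204 mol; n(HCOO-) = 0.001173 mol.
By Henderson-Hasselbalch, pH = pKa + log([A^-]/[HA]) = 3.74 + log(0.001173/0.001204) = 3.74 + (-0.01) = 3.73.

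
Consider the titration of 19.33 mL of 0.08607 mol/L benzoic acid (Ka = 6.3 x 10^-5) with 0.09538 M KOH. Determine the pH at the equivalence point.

n(C6H5COOH) = 0.08607 x 0.01933 = 0.001664 mol; V(KOH) at equivalence = 0.001664/0.09538 = 0.01744 L.
At equivalence all the acid is converted to C6H5COO-; total volume = 0.01933 + 0.01744 = 0.03677 L, so [C6H5COO-] = 0.001664/0.03677 = 0.04524 M.
Kb = Kw/Ka = 1.0e-14 / 6.3 x 10^-5 = 1.59e-10.
[OH^-] = sqrt(Kb x [C6H5COO-]) = sqrt(1.59e-10 x 0.04524) = 2.68e-6 M.
pOH = 5.57, so pH = 14.00 - 5.57 = 8.43.

8.43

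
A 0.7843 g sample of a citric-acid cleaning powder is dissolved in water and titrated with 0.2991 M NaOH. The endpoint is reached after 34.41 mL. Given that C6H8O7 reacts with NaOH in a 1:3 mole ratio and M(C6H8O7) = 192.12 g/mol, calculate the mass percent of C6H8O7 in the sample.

n(NaOH) = 0.2991 x 0.03441 = 0.01029 mol.
n(C6H8O7) = 0.01029 / 3 = 0.003431 mol.
mass of C6H8O7 = 0.003431 x 192.12 = 0.6591 g.
% purity = 0.6591 / 0.7843 x 100 = 84.0%.

84.0%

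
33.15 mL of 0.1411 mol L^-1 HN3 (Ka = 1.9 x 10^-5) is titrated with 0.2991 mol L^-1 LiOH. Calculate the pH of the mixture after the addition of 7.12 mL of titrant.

4.64

Initial n(HN3) = 0.1411 x 0.03315 = 0.004677 mol.
n(LiOH) added = 0.2991 x 0.007120 = 0.002130 mol, converting that many moles of HN3 to N3-.
Remaining n(HN3) = 0.002548 mol; n(N3-) = 0.002130 mol.
By Henderson-Hasselbalch, pH = pKa + log([A^-]/[HA]) = 4.72 + log(0.002130/0.002548) = 4.72 + (-0.08) = 4.64.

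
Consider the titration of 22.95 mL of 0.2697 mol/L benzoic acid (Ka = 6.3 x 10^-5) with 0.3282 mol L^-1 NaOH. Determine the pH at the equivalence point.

n(C6H5COOH) = 0.2697 x 0.02295 = 0.006190 mol; V(NaOH) at equivalence = 0.006190/0.3282 = 0.01886 L.
At equivalence all the acid is converted to C6H5COO-; total volume = 0.02295 + 0.01886 = 0.04181 L, so [C6H5COO-] = 0.006190/0.04181 = 0.1480 M.
Kb = Kw/Ka = 1.0e-14 / 6.3 x 10^-5 = 1.59e-10.
[OH^-] = sqrt(Kb x [C6H5COO-]) = sqrt(1.59e-10 x 0.1480) = 4.85e-6 M.
pOH = 5.31, so pH = 14.00 - 5.31 = 8.69.

8.69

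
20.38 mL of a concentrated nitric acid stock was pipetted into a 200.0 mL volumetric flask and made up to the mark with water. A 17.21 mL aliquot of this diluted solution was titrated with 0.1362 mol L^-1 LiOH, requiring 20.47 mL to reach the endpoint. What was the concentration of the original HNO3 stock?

1.59 M

n(LiOH) = 0.1362 x 0.02047 = 0.002788 mol.
n(HNO3) in the aliquot = 0.002788 mol.
[diluted HNO3] = 0.002788 / 0.01721 = 0.1620 M.
Dilution factor = 200.0/20.38 = 9.814, so [stock] = 0.1620 x 9.814 = 1.59 M.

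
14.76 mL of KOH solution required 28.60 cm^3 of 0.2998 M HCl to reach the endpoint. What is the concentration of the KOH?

n(HCl) delivered = 0.2998 x 0.02860 = 0.008574 mol.
For a 1:1 reaction, n(KOH) = 0.008574 mol.
[KOH] = 0.008574 mol / 0.01476 L = 0.581 M.

0.581 M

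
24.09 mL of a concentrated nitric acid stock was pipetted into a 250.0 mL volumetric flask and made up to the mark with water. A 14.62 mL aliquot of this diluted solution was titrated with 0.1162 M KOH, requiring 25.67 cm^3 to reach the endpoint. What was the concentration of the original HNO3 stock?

2.12 M

n(KOH) = 0.1162 x 0.02567 = 0.002983 mol.
n(HNO3) in the aliquot = 0.002983 mol.
[diluted HNO3] = 0.002983 / 0.01462 = 0.2040 M.
Dilution factor = 250.0/24.09 = 10.38, so [stock] = 0.2040 x 10.38 = 2.12 M.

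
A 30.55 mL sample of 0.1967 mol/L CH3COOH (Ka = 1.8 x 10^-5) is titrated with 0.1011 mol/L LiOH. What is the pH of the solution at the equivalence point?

n(CH3COOH) = 0.1967 x 0.03055 = 0.006009 mol; V(LiOH) at equivalence = 0.006009/0.1011 = 0.05944 L.
At equivalence all the acid is converted to CH3COO-; total volume = 0.03055 + 0.05944 = 0.08999 L, so [CH3COO-] = 0.006009/0.08999 = 0.06678 M.
Kb = Kw/Ka = 1.0e-14 / 1.8 x 10^-5 = 5.56e-10.
[OH^-] = sqrt(Kb x [CH3COO-]) = sqrt(5.56e-10 x 0.06678) = 6.09e-6 M.
pOH = 5.22, so pH = 14.00 - 5.22 = 8.78.

8.78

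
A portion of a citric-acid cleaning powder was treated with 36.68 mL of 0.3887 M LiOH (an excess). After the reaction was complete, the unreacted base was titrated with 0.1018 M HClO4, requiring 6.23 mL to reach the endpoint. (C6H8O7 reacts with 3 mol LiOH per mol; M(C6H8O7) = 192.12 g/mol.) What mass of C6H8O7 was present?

0.872 g

Total n(LiOH) added = 0.3887 x 0.03668 = 0.01426 mol.
n(HClO4) used = 0.1018 x 0.006230 = 0.0006342 mol, which equals the excess n(LiOH).
So n(LiOH) consumed by the sample = 0.01426 - 0.0006342 = 0.01362 mol.
n(C6H8O7) = 0.01362 / 3 = 0.004541 mol.
mass = 0.004541 mol x 192.12 g/mol = 0.872 g.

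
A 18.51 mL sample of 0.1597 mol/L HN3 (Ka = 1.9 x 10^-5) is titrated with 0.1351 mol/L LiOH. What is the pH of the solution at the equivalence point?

n(HN3) = 0.1597 x 0.01851 = 0.002956 mol; V(LiOH) at equivalence = 0.002956/0.1351 = 0.02188 L.
At equivalence all the acid is converted to N3-; total volume = 0.01851 + 0.02188 = 0.04039 L, so [N3-] = 0.002956/0.04039 = 0.07319 M.
Kb = Kw/Ka = 1.0e-14 / 1.9 x 10^-5 = 5.26e-10.
[OH^-] = sqrt(Kb x [N3-]) = sqrt(5.26e-10 x 0.07319) = 6.21e-6 M.
pOH = 5.21, so pH = 14.00 - 5.21 = 8.79.

8.79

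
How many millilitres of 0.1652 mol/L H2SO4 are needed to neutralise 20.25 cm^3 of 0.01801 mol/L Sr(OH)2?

n(Sr(OH)2) = 0.01801 mol/L x 0.02025 L = 0.0003647 mol.
At equivalence n(H2SO4) = n(Sr(OH)2) = 0.0003647 mol.
V(H2SO4) = 0.0003647 / 0.1652 = 0.002208 L = 2.21 mL.

2.21 mL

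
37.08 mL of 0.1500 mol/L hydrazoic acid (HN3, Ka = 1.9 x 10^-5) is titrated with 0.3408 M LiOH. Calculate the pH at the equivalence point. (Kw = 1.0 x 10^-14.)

n(HN3) = 0.1500 x 0.03708 = 0.005562 mol; V(LiOH) at equivalence = 0.005562/0.3408 = 0.01632 L.
At equivalence all the acid is converted to N3-; total volume = 0.03708 + 0.01632 = 0.05340 L, so [N3-] = 0.005562/0.05340 = 0.1042 M.
Kb = Kw/Ka = 1.0e-14 / 1.9 x 10^-5 = 5.26e-10.
[OH^-] = sqrt(Kb x [N3-]) = sqrt(5.26e-10 x 0.1042) = 7.40e-6 M.
pOH = 5.13, so pH = 14.00 - 5.13 = 8.87.

8.87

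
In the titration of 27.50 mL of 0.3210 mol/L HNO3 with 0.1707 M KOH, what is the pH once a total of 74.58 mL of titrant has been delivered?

n(acid) = 0.3210 x 0.02750 = 0.008828 mol; n(KOH) added = 0.1707 x 0.07458 = 0.01273 mol.
Base is in excess by 0.01273 - 0.008828 = 0.003903 mol in a total volume of 0.1021 L.
[OH^-] = 0.003903/0.1021 = 0.03824 M, so pOH = 1.42 and pH = 14.00 - 1.42 = 12.58.

12.58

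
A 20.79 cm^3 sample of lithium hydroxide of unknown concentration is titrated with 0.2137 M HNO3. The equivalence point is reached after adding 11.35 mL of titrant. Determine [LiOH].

0.117 M

n(HNO3) delivered = 0.2137 x 0.01135 = 0.002425 mol.
For a 1:1 reaction, n(LiOH) = 0.002425 mol.
[LiOH] = 0.002425 mol / 0.02079 L = 0.117 M.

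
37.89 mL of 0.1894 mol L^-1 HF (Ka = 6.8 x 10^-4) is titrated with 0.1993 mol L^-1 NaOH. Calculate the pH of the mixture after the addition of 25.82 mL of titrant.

Initial n(HF) = 0.1894 x 0.03789 = 0.007176 mol.
n(NaOH) added = 0.1993 x 0.02582 = 0.005146 mol, converting that many moles of HF to F-.
Remaining n(HF) = 0.002030 mol; n(F-) = 0.005146 mol.
By Henderson-Hasselbalch, pH = pKa + log([A^-]/[HA]) = 3.17 + log(0.005146/0.002030) = 3.17 + (+0.40) = 3.57.

3.57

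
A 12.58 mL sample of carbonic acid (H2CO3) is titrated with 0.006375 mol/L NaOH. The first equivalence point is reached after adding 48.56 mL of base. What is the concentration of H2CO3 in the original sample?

0.0246 M

n(NaOH) = 0.006375 x 0.04856 = 0.0003096 mol.
At the first equivalence point, 1 mol OH^- react per mol H2CO3, so n(H2CO3) = 0.0003096 / 1 = 0.0003096 mol.
[H2CO3] = 0.0003096 / 0.01258 L = 0.0246 M.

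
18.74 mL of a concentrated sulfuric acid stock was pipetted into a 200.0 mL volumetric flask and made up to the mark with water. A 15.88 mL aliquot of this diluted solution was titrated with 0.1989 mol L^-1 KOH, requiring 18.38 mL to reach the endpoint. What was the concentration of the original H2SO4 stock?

n(KOH) = 0.1989 x 0.01838 = 0.003656 mol.
n(H2SO4) in the aliquot = 0.003656 x 1/2 = 0.001828 mol.
[diluted H2SO4] = 0.001828 / 0.01588 = 0.1151 M.
Dilution factor = 200.0/18.74 = 10.67, so [stock] = 0.1151 x 10.67 = 1.23 M.

1.23 M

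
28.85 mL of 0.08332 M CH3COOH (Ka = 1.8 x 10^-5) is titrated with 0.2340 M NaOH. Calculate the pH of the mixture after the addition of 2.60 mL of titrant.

4.27

Initial n(CH3COOH) = 0.08332 x 0.02885 = 0.002404 mol.
n(NaOH) added = 0.2340 x 0.002600 = 0.0006084 mol, converting that many moles of CH3COOH to CH3COO-.
Remaining n(CH3COOH) = 0.001795 mol; n(CH3COO-) = 0.0006084 mol.
By Henderson-Hasselbalch, pH = pKa + log([A^-]/[HA]) = 4.74 + log(0.0006084/0.001795) = 4.74 + (-0.47) = 4.27.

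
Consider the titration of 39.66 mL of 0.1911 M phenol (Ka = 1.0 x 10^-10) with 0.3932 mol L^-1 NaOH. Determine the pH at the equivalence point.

11.55

n(C6H5OH) = 0.1911 x 0.03966 = 0.007579 mol; V(NaOH) at equivalence = 0.007579/0.3932 = 0.01928 L.
At equivalence all the acid is converted to C6H5O-; total volume = 0.03966 + 0.01928 = 0.05894 L, so [C6H5O-] = 0.007579/0.05894 = 0.1286 M.
Kb = Kw/Ka = 1.0e-14 / 1.0 x 10^-10 = 0.000100.
[OH^-] = sqrt(Kb x [C6H5O-]) = sqrt(0.000100 x 0.1286) = 0.00359 M.
pOH = 2.45, so pH = 14.00 - 2.45 = 11.55.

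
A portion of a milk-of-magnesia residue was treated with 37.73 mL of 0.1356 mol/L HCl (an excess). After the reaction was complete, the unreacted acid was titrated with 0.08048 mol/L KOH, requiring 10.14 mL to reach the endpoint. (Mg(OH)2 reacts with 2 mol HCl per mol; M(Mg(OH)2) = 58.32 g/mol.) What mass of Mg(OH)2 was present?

0.125 g

Total n(HCl) added = 0.1356 x 0.03773 = 0.005116 mol.
n(KOH) used = 0.08048 x 0.01014 = 0.0008161 mol, which equals the excess n(HCl).
So n(HCl) consumed by the sample = 0.005116 - 0.0008161 = 0.004300 mol.
n(Mg(OH)2) = 0.004300 / 2 = 0.002150 mol.
mass = 0.002150 mol x 58.32 g/mol = 0.125 g.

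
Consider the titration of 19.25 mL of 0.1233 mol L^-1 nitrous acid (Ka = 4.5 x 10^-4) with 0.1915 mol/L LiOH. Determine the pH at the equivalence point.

n(HNO2) = 0.1233 x 0.01925 = 0.002374 mol; V(LiOH) at equivalence = 0.002374/0.1915 = 0.01239 L.
At equivalence all the acid is converted to NO2-; total volume = 0.01925 + 0.01239 = 0.03164 L, so [NO2-] = 0.002374/0.03164 = 0.07501 M.
Kb = Kw/Ka = 1.0e-14 / 4.5 x 10^-4 = 2.22e-11.
[OH^-] = sqrt(Kb x [NO2-]) = sqrt(2.22e-11 x 0.07501) = 1.29e-6 M.
pOH = 5.89, so pH = 14.00 - 5.89 = 8.11.

8.11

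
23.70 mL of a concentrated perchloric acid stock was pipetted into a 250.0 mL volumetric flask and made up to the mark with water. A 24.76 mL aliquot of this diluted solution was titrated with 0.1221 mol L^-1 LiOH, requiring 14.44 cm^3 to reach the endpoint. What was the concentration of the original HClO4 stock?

n(LiOH) = 0.1221 x 0.01444 = 0.001763 mol.
n(HClO4) in the aliquot = 0.001763 mol.
[diluted HClO4] = 0.001763 / 0.02476 = 0.07121 M.
Dilution factor = 250.0/23.70 = 10.55, so [stock] = 0.07121 x 10.55 = 0.751 M.

0.751 M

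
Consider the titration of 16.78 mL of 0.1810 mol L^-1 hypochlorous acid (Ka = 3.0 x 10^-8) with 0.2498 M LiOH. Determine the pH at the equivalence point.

10.27

n(HClO) = 0.1810 x 0.01678 = 0.003037 mol; V(LiOH) at equivalence = 0.003037/0.2498 = 0.01216 L.
At equivalence all the acid is converted to ClO-; total volume = 0.01678 + 0.01216 = 0.02894 L, so [ClO-] = 0.003037/0.02894 = 0.1050 M.
Kb = Kw/Ka = 1.0e-14 / 3.0 x 10^-8 = 3.33e-7.
[OH^-] = sqrt(Kb x [ClO-]) = sqrt(3.33e-7 x 0.1050) = 0.000187 M.
pOH = 3.73, so pH = 14.00 - 3.73 = 10.27.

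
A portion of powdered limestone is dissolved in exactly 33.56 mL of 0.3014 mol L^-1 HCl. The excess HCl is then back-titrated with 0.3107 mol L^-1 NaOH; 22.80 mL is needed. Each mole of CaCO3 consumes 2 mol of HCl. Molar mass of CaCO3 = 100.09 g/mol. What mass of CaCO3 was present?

Total n(HCl) added = 0.3014 x 0.03356 = 0.01011 mol.
n(NaOH) used = 0.3107 x 0.02280 = 0.007084 mol, which equals the excess n(HCl).
So n(HCl) consumed by the sample = 0.01011 - 0.007084 = 0.003031 mol.
n(CaCO3) = 0.003031 / 2 = 0.001516 mol.
mass = 0.001516 mol x 100.09 g/mol = 0.152 g.

0.152 g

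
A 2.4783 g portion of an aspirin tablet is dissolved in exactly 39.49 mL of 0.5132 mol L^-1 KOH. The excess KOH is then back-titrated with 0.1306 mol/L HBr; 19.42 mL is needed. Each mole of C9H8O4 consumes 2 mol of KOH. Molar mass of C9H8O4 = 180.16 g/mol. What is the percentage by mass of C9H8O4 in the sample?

64.4%

Total n(KOH) added = 0.5132 x 0.03949 = 0.02027 mol.
n(HBr) used = 0.1306 x 0.01942 = 0.002536 mol, which equals the excess n(KOH).
So n(KOH) consumed by the sample = 0.02027 - 0.002536 = 0.01773 mol.
n(C9H8O4) = 0.01773 / 2 = 0.008865 mol.
mass C9H8O4 = 0.008865 x 180.16 = 1.597 g, so %C9H8O4 = 1.597/2.4783 x 100 = 64.4%.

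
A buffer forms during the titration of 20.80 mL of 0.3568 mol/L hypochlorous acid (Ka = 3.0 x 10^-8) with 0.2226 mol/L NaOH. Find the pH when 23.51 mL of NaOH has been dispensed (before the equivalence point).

Initial n(HClO) = 0.3568 x 0.02080 = 0.007421 mol.
n(NaOH) added = 0.2226 x 0.02351 = 0.005233 mol, converting that many moles of HClO to ClO-.
Remaining n(HClO) = 0.002188 mol; n(ClO-) = 0.005233 mol.
By Henderson-Hasselbalch, pH = pKa + log([A^-]/[HA]) = 7.52 + log(0.005233/0.002188) = 7.52 + (+0.38) = 7.90.

7.90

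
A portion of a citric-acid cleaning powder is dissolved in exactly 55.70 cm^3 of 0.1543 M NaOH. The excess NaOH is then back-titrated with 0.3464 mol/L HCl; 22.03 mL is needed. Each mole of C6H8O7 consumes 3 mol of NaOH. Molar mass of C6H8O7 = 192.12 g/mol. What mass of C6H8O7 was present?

Total n(NaOH) added = 0.1543 x 0.05570 = 0.008595 mol.
n(HCl) used = 0.3464 x 0.02203 = 0.007631 mol, which equals the excess n(NaOH).
So n(NaOH) consumed by the sample = 0.008595 - 0.007631 = 0.0009633 mol.
n(C6H8O7) = 0.0009633 / 3 = 0.0003211 mol.
mass = 0.0003211 mol x 192.12 g/mol = 0.0617 g.

0.0617 g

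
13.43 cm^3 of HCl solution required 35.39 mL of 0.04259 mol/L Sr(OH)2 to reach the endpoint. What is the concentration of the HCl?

n(Sr(OH)2) delivered = 0.04259 x 0.03539 = 0.001507 mol.
The reaction is 2 HCl + 1 Sr(OH)2, so n(HCl) = 0.001507 x 2/1 = 0.003015 mol.
[HCl] = 0.003015 mol / 0.01343 L = 0.224 M.

0.224 M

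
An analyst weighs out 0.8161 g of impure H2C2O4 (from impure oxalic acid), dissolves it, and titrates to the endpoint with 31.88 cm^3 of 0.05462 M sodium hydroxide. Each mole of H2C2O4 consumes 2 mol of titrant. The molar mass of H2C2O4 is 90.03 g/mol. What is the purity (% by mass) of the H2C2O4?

9.60%

n(NaOH) = 0.05462 x 0.03188 = 0.001741 mol.
n(H2C2O4) = 0.001741 / 2 = 0.0008706 mol.
mass of H2C2O4 = 0.0008706 x 90.03 = 0.07838 g.
% purity = 0.07838 / 0.8161 x 100 = 9.60%.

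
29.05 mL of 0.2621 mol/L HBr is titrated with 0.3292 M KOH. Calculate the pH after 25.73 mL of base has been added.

n(acid) = 0.2621 x 0.02905 = 0.007614 mol; n(KOH) added = 0.3292 x 0.02573 = 0.008470 mol.
Base is in excess by 0.008470 - 0.007614 = 0.0008563 mol in a total volume of 0.05478 L.
[OH^-] = 0.0008563/0.05478 = 0.01563 M, so pOH = 1.81 and pH = 14.00 - 1.81 = 12.19.

12.19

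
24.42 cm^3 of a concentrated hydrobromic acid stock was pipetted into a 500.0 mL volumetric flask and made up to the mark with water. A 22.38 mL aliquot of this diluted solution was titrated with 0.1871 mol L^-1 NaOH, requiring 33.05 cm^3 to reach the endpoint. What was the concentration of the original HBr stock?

5.66 M

n(NaOH) = 0.1871 x 0.03305 = 0.006184 mol.
n(HBr) in the aliquot = 0.006184 mol.
[diluted HBr] = 0.006184 / 0.02238 = 0.2763 M.
Dilution factor = 500.0/24.42 = 20.48, so [stock] = 0.2763 x 20.48 = 5.66 M.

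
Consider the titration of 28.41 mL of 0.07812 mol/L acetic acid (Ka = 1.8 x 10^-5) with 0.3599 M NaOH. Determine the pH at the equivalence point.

8.78

n(CH3COOH) = 0.07812 x 0.02841 = 0.002219 mol; V(NaOH) at equivalence = 0.002219/0.3599 = 0.006167 L.
At equivalence all the acid is converted to CH3COO-; total volume = 0.02841 + 0.006167 = 0.03458 L, so [CH3COO-] = 0.002219/0.03458 = 0.06419 M.
Kb = Kw/Ka = 1.0e-14 / 1.8 x 10^-5 = 5.56e-10.
[OH^-] = sqrt(Kb x [CH3COO-]) = sqrt(5.56e-10 x 0.06419) = 5.97e-6 M.
pOH = 5.22, so pH = 14.00 - 5.22 = 8.78.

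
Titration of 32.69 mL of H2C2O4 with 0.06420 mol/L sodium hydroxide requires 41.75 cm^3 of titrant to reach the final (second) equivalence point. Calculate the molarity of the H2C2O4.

n(NaOH) = 0.06420 x 0.04175 = 0.002680 mol.
At the final (second) equivalence point, 2 mol OH^- react per mol H2C2O4, so n(H2C2O4) = 0.002680 / 2 = 0.001340 mol.
[H2C2O4] = 0.001340 / 0.03269 L = 0.0410 M.

0.0410 M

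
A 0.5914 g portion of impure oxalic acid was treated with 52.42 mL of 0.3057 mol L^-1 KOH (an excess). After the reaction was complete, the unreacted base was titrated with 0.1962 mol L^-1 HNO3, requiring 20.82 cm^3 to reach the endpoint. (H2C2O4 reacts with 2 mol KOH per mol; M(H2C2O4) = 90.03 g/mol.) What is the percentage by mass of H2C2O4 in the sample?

90.9%

Total n(KOH) added = 0.3057 x 0.05242 = 0.01602 mol.
n(HNO3) used = 0.1962 x 0.02082 = 0.004085 mol, which equals the excess n(KOH).
So n(KOH) consumed by the sample = 0.01602 - 0.004085 = 0.01194 mol.
n(H2C2O4) = 0.01194 / 2 = 0.005970 mol.
mass H2C2O4 = 0.005970 x 90.03 = 0.5375 g, so %H2C2O4 = 0.5375/0.5914 x 100 = 90.9%.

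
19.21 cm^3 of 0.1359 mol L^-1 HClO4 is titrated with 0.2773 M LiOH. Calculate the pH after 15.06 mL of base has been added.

12.66

n(acid) = 0.1359 x 0.01921 = 0.002611 mol; n(LiOH) added = 0.2773 x 0.01506 = 0.004176 mol.
Base is in excess by 0.004176 - 0.002611 = 0.001565 mol in a total volume of 0.03427 L.
[OH^-] = 0.001565/0.03427 = 0.04568 M, so pOH = 1.34 and pH = 14.00 - 1.34 = 12.66.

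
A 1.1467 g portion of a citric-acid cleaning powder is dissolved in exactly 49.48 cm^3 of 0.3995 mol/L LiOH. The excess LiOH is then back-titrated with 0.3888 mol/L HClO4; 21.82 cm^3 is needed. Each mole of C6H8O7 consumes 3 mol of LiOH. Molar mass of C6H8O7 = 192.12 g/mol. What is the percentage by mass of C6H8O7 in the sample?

63.0%

Total n(LiOH) added = 0.3995 x 0.04948 = 0.01977 mol.
n(HClO4) used = 0.3888 x 0.02182 = 0.008484 mol, which equals the excess n(LiOH).
So n(LiOH) consumed by the sample = 0.01977 - 0.008484 = 0.01128 mol.
n(C6H8O7) = 0.01128 / 3 = 0.003761 mol.
mass C6H8O7 = 0.003761 x 192.12 = 0.7226 g, so %C6H8O7 = 0.7226/1.1467 x 100 = 63.0%.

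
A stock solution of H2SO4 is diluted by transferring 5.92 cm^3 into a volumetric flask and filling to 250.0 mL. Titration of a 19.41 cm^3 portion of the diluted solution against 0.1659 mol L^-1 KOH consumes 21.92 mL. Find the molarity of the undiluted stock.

3.96 M

n(KOH) = 0.1659 x 0.02192 = 0.003637 mol.
n(H2SO4) in the aliquot = 0.003637 x 1/2 = 0.001818 mol.
[diluted H2SO4] = 0.001818 / 0.01941 = 0.09368 M.
Dilution factor = 250.0/5.920 = 42.23, so [stock] = 0.09368 x 42.23 = 3.96 M.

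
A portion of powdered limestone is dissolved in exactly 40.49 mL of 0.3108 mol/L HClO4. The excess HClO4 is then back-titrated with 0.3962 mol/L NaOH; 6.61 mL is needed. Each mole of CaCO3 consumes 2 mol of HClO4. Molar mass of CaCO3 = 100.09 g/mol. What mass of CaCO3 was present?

0.499 g

Total n(HClO4) added = 0.3108 x 0.04049 = 0.01258 mol.
n(NaOH) used = 0.3962 x 0.006610 = 0.002619 mol, which equals the excess n(HClO4).
So n(HClO4) consumed by the sample = 0.01258 - 0.002619 = 0.009965 mol.
n(CaCO3) = 0.009965 / 2 = 0.004983 mol.
mass = 0.004983 mol x 100.09 g/mol = 0.499 g.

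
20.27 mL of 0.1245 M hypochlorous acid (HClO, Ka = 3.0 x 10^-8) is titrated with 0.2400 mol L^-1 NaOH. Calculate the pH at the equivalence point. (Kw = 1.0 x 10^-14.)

10.22

n(HClO) = 0.1245 x 0.02027 = 0.002524 mol; V(NaOH) at equivalence = 0.002524/0.2400 = 0.01052 L.
At equivalence all the acid is converted to ClO-; total volume = 0.02027 + 0.01052 = 0.03079 L, so [ClO-] = 0.002524/0.03079 = 0.08198 M.
Kb = Kw/Ka = 1.0e-14 / 3.0 x 10^-8 = 3.33e-7.
[OH^-] = sqrt(Kb x [ClO-]) = sqrt(3.33e-7 x 0.08198) = 0.000165 M.
pOH = 3.78, so pH = 14.00 - 3.78 = 10.22.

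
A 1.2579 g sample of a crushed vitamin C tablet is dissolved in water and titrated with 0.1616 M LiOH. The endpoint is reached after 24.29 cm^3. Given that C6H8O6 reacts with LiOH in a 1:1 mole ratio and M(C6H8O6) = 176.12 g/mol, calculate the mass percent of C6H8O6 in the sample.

n(LiOH) = 0.1616 x 0.02429 = 0.003925 mol.
n(C6H8O6) = 0.003925 / 1 = 0.003925 mol.
mass of C6H8O6 = 0.003925 x 176.12 = 0.6913 g.
% purity = 0.6913 / 1.2579 x 100 = 55.0%.

55.0%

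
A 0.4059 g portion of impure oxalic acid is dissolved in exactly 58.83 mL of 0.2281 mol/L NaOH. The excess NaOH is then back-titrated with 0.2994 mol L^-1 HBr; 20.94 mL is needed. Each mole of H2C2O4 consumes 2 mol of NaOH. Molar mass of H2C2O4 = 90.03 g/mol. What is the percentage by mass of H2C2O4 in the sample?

79.3%

Total n(NaOH) added = 0.2281 x 0.05883 = 0.01342 mol.
n(HBr) used = 0.2994 x 0.02094 = 0.006269 mol, which equals the excess n(NaOH).
So n(NaOH) consumed by the sample = 0.01342 - 0.006269 = 0.007150 mol.
n(H2C2O4) = 0.007150 / 2 = 0.003575 mol.
mass H2C2O4 = 0.003575 x 90.03 = 0.3218 g, so %H2C2O4 = 0.3218/0.4059 x 100 = 79.3%.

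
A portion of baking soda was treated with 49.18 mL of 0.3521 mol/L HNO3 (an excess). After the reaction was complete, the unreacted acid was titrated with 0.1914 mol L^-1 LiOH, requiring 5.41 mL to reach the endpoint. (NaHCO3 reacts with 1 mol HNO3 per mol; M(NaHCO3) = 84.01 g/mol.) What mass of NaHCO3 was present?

1.37 g

Total n(HNO3) added = 0.3521 x 0.04918 = 0.01732 mol.
n(LiOH) used = 0.1914 x 0.005410 = 0.001035 mol, which equals the excess n(HNO3).
So n(HNO3) consumed by the sample = 0.01732 - 0.001035 = 0.01628 mol.
n(NaHCO3) = 0.01628 / 1 = 0.01628 mol.
mass = 0.01628 mol x 84.01 g/mol = 1.37 g.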